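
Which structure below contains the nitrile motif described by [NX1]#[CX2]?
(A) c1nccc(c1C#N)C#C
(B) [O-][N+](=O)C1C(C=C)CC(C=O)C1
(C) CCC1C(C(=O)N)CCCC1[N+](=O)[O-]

A

[NX1]#[CX2] describes a nitrogen triple-bonded to a two-connected carbon (a nitrile).
(A) contains a nitrile (-C#N), which satisfies every atom and bond constraint.
(B) has a nitro group (-[N+](=O)[O-]) but there is no C#N triple bond.
(C) has a nitro group (-[N+](=O)[O-]) but there is no C#N triple bond.
So the answer is (A).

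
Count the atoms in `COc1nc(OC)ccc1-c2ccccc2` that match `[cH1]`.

7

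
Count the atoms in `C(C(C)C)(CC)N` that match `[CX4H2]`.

The query [CX4H2] means: sp3 carbon (X4) with exactly two hydrogens.
Check the 7 heavy atoms by environment: 1× C (H2, X4) → match; 2× C (H1, X4) → no; 3× C (H3, X4) → no; 1× N (H2, X3) → no.
That gives 1 matching atom.

1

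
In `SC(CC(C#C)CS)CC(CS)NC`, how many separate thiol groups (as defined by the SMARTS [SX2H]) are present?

[SX2H] is the SMARTS for a thiol: an aliphatic sulfur with two connections, one being H.
The molecule carries 3 separate instances of a thiol (-SH) meeting every constraint; each maps to a distinct set of atoms, giving 3 matches.

3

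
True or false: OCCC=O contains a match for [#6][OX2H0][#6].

False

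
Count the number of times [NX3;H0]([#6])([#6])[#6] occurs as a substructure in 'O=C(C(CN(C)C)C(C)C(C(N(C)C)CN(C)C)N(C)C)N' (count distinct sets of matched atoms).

[NX3;H0]([#6])([#6])[#6] is the SMARTS for a tertiary amine: a trivalent nitrogen with no H, bonded to three carbons.
The molecule carries 4 separate instances of a dimethylamino group (-N(CH3)2) meeting every constraint; each maps to a distinct set of atoms, giving 4 matches.

4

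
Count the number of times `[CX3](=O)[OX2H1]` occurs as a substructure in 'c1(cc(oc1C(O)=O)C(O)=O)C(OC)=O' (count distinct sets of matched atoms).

2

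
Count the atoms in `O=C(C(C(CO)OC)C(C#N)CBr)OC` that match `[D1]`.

6

Check the 15 heavy atoms by environment: 3× C (D2) → no; 4× C (D3) → no; 1× Br (D1) → match; 2× O (D2) → no; 2× C (D1) → match; 1× N (D1) → match; 2× O (D1) → match.
Summing the matching environments: 1 + 2 + 1 + 2 = 6 matching atoms.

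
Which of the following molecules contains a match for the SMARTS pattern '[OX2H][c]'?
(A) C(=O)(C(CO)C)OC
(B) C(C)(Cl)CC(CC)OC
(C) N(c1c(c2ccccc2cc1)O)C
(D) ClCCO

C

[OX2H][c] describes a hydroxyl oxygen attached to an aromatic carbon (a phenol).
(A) has a hydroxyl group (-OH) but the -OH is on an aliphatic carbon, not an aromatic c.
(B) has a methoxy ether (-OCH3) but the oxygen has H0, not H1.
(C) contains a hydroxyl group (-OH), which satisfies every atom and bond constraint.
(D) has a hydroxyl group (-OH) but the -OH is on an aliphatic carbon, not an aromatic c.
So the answer is (C).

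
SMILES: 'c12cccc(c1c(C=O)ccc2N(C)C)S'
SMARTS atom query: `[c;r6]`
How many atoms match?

10

The query [c;r6] means: aromatic carbon that belongs to a six-membered ring.
Check the 16 heavy atoms by environment: 10× c (aromatic, in 6-ring) → match; 3× C (acyclic) → no; 1× O (acyclic) → no; 1× S (acyclic) → no; 1× N (acyclic) → no.
That gives 10 matching atoms.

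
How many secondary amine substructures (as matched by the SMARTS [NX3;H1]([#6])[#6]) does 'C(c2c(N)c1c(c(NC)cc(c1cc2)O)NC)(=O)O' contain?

2

[NX3;H1]([#6])[#6] is the SMARTS for a secondary amine: a trivalent nitrogen with one H, bonded to two carbons.
The molecule carries 2 separate instances of an N-methylamino group (-NHCH3) meeting every constraint; each maps to a distinct set of atoms, giving 2 matches.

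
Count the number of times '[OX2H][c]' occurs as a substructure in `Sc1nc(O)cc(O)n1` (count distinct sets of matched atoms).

[OX2H][c] is the SMARTS for a phenol: a hydroxyl oxygen attached to an aromatic carbon.
The molecule carries 2 separate instances of a hydroxyl group (-OH) meeting every constraint; each maps to a distinct set of atoms, giving 2 matches.

2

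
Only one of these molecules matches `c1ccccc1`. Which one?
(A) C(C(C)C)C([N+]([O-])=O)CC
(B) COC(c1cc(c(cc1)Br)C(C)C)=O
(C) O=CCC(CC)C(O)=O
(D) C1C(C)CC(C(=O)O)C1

c1ccccc1 describes six aromatic carbons in a ring (a benzene ring).
(A) has a methyl group (-CH3) but no six-membered all-carbon aromatic ring is present.
(B) contains the required atom environment, so the pattern matches.
(C) has a methyl group (-CH3) but no six-membered all-carbon aromatic ring is present.
(D) has a methyl group (-CH3) but no six-membered all-carbon aromatic ring is present.
So the answer is (B).

B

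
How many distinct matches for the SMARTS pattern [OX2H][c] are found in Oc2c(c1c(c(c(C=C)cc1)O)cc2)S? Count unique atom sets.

[OX2H][c] is the SMARTS for a phenol: a hydroxyl oxygen attached to an aromatic carbon.
The molecule carries 2 separate instances of a hydroxyl group (-OH) meeting every constraint; each maps to a distinct set of atoms, giving 2 matches.

2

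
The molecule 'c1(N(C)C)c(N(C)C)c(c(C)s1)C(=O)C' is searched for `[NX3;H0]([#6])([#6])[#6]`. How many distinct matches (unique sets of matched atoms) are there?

[NX3;H0]([#6])([#6])[#6] is the SMARTS for a tertiary amine: a trivalent nitrogen with no H, bonded to three carbons.
The molecule carries 2 separate instances of a dimethylamino group (-N(CH3)2) meeting every constraint; each maps to a distinct set of atoms, giving 2 matches.

2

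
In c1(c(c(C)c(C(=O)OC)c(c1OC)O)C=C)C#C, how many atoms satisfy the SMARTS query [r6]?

The query [r6] means: r6 matches atoms in a six-membered ring.
Check the 18 heavy atoms by environment: 6× c (aromatic, in 6-ring) → match; 8× C (acyclic) → no; 4× O (acyclic) → no.
That gives 6 matching atoms.

6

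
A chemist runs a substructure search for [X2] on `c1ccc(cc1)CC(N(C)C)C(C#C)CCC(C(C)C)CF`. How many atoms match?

The query [X2] means: any atom with exactly two total connections (bonds + H).
Check the 22 heavy atoms by environment: 12× C (X4) → no; 2× C (X2) → match; 1× N (X3) → no; 1× F (X1) → no; 6× c (aromatic, X3) → no.
That gives 2 matching atoms.

2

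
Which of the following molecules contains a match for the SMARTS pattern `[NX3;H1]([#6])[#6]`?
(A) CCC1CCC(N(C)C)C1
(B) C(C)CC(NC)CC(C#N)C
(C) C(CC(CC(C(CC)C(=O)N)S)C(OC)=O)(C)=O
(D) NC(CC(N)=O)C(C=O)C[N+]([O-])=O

B

[NX3;H1]([#6])[#6] describes a trivalent nitrogen with one H, bonded to two carbons (a secondary amine).
(A) has a dimethylamino group (-N(CH3)2) but the nitrogen has H0, not H1.
(B) contains an N-methylamino group (-NHCH3), which satisfies every atom and bond constraint.
(C) has a primary amide (-C(=O)NH2) but the -C(=O)NH2 nitrogen has H2, not H1.
(D) has a primary amino group (-NH2) but the nitrogen has H2 and only one carbon neighbour.
So the answer is (B).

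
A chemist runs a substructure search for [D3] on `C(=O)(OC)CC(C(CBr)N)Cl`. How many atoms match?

3

Check the 11 heavy atoms by environment: 2× C (D2) → no; 3× C (D3) → match; 1× Br (D1) → no; 1× O (D1) → no; 1× O (D2) → no; 1× C (D1) → no; 1× N (D1) → no; 1× Cl (D1) → no.
That gives 3 matching atoms.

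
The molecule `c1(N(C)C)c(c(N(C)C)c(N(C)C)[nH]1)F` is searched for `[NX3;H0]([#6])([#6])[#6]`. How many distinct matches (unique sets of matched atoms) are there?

[NX3;H0]([#6])([#6])[#6] is the SMARTS for a tertiary amine: a trivalent nitrogen with no H, bonded to three carbons.
The molecule carries 3 separate instances of a dimethylamino group (-N(CH3)2) meeting every constraint; each maps to a distinct set of atoms, giving 3 matches.

3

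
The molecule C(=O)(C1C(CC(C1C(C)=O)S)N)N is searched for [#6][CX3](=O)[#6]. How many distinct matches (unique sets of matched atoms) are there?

[#6][CX3](=O)[#6] is the SMARTS for a ketone: a carbonyl carbon (no H) flanked by two carbons.
Exactly one fragment in the molecule meets all constraints, giving 1 match.

1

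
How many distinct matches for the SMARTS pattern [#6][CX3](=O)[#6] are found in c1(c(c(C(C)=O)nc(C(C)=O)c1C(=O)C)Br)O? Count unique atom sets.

3

[#6][CX3](=O)[#6] is the SMARTS for a ketone: a carbonyl carbon (no H) flanked by two carbons.
The molecule carries 3 separate instances of an acetyl/ketone group (-C(=O)CH3) meeting every constraint; each maps to a distinct set of atoms, giving 3 matches.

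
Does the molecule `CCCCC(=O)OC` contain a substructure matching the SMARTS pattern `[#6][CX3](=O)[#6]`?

The pattern [#6][CX3](=O)[#6] describes a carbonyl carbon (no H) flanked by two carbons — a ketone.
The closest candidate here is a methyl-ester group (-C(=O)OCH3), but one neighbour of the carbonyl carbon is O, not C. No other fragment satisfies the full query, so there is no match.

No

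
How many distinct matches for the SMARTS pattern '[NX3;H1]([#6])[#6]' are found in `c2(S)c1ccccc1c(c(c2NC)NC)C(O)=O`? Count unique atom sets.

[NX3;H1]([#6])[#6] is the SMARTS for a secondary amine: a trivalent nitrogen with one H, bonded to two carbons.
The molecule carries 2 separate instances of an N-methylamino group (-NHCH3) meeting every constraint; each maps to a distinct set of atoms, giving 2 matches.

2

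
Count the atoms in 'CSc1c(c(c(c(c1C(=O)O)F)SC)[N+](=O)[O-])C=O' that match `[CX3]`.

2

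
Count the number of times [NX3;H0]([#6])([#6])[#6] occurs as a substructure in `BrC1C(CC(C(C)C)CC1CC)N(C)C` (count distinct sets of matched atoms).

1

[NX3;H0]([#6])([#6])[#6] is the SMARTS for a tertiary amine: a trivalent nitrogen with no H, bonded to three carbons.
Exactly one fragment in the molecule meets all constraints, giving 1 match.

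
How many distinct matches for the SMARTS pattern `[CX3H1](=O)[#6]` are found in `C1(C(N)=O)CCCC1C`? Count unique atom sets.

[CX3H1](=O)[#6] is the SMARTS for an aldehyde: an sp2 carbon with one H, double-bonded to O and single-bonded to carbon.
No fragment in the molecule satisfies every constraint, giving 0 matches.

0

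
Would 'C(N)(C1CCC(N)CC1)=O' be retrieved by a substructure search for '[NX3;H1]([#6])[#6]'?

The pattern [NX3;H1]([#6])[#6] describes a trivalent nitrogen with one H, bonded to two carbons — a secondary amine.
The closest candidate here is a primary amino group (-NH2), but the nitrogen has H2 and only one carbon neighbour. No other fragment satisfies the full query, so there is no match.

No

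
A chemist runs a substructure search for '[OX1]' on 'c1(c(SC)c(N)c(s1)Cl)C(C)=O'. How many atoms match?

1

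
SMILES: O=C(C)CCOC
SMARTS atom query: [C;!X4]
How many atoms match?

The query [C;!X4] means: aliphatic carbon that does not have four total connections.
Check the 7 heavy atoms by environment: 4× C (X4) → no; 1× O (X2) → no; 1× C (X3) → match; 1× O (X1) → no.
That gives 1 matching atom.

1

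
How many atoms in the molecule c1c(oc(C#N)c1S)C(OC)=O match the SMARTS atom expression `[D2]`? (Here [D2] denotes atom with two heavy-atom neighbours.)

4

The query [D2] means: atom with exactly two heavy-atom neighbours.
Check the 12 heavy atoms by environment: 1× o (aromatic, D2) → match; 3× c (aromatic, D3) → no; 1× c (aromatic, D2) → match; 1× S (D1) → no; 1× C (D2) → match; 1× N (D1) → no; 1× C (D3) → no; 1× O (D1) → no; 1× O (D2) → match; 1× C (D1) → no.
Summing the matching environments: 1 + 1 + 1 + 1 = 4 matching atoms.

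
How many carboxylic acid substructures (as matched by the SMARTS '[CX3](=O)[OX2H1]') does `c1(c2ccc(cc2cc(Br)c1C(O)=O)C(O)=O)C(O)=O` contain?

3

[CX3](=O)[OX2H1] is the SMARTS for a carboxylic acid: an sp2 carbon double-bonded to O and single-bonded to an -OH oxygen.
The molecule carries 3 separate instances of a carboxylic acid group (-C(=O)OH) meeting every constraint; each maps to a distinct set of atoms, giving 3 matches.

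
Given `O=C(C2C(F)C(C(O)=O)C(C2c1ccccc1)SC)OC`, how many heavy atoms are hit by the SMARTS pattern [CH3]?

2

The query [CH3] means: aliphatic carbon with exactly three hydrogens.
Check the 21 heavy atoms by environment: 5× C (H1) → no; 2× C (H0) → no; 3× O (H0) → no; 2× C (H3) → match; 1× F (H0) → no; 1× S (H0) → no; 1× O (H1) → no; 1× c (aromatic, H0) → no; 5× c (aromatic, H1) → no.
That gives 2 matching atoms.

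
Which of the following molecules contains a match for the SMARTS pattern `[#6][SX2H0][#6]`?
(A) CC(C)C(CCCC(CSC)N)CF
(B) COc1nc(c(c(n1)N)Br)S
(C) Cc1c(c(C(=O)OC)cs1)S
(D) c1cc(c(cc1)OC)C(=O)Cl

A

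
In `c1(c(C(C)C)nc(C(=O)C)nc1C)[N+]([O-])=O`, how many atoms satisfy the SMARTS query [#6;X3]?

5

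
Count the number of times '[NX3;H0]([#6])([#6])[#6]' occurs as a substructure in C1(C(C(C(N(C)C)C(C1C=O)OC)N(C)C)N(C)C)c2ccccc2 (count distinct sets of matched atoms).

3

[NX3;H0]([#6])([#6])[#6] is the SMARTS for a tertiary amine: a trivalent nitrogen with no H, bonded to three carbons.
The molecule carries 3 separate instances of a dimethylamino group (-N(CH3)2) meeting every constraint; each maps to a distinct set of atoms, giving 3 matches.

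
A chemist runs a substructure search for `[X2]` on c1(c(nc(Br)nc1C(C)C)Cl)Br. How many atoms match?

2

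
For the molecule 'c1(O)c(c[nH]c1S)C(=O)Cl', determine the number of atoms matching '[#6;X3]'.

The query [#6;X3] means: any carbon (aromatic or not) with three total connections.
Check the 10 heavy atoms by environment: 1× n (aromatic, X3) → no; 4× c (aromatic, X3) → match; 1× C (X3) → match; 1× O (X1) → no; 1× Cl (X1) → no; 1× S (X2) → no; 1× O (X2) → no.
Summing the matching environments: 4 + 1 = 5 matching atoms.

5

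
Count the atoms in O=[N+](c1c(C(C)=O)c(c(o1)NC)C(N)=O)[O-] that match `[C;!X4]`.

2

The query [C;!X4] means: aliphatic carbon that does not have four total connections.
Check the 16 heavy atoms by environment: 1× o (aromatic, X2) → no; 4× c (aromatic, X3) → no; 2× N (X3) → no; 2× C (X4) → no; 2× C (X3) → match; 3× O (X1) → no; 1× N (charge +1, X3) → no; 1× O (charge -1, X1) → no.
That gives 2 matching atoms.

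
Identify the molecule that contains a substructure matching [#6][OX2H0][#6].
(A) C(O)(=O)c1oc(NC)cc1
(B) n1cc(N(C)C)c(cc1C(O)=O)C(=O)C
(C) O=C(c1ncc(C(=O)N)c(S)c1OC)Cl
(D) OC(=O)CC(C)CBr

C

[#6][OX2H0][#6] describes an aliphatic oxygen bridging two carbons with no H on the oxygen (an ether).
(A) has a carboxylic acid group (-C(=O)OH) but the -OH oxygen has H1; the =O is OX1, not OX2.
(B) has a carboxylic acid group (-C(=O)OH) but the -OH oxygen has H1; the =O is OX1, not OX2.
(C) contains a methoxy ether (-OCH3), which satisfies every atom and bond constraint.
(D) has a carboxylic acid group (-C(=O)OH) but the -OH oxygen has H1; the =O is OX1, not OX2.
So the answer is (C).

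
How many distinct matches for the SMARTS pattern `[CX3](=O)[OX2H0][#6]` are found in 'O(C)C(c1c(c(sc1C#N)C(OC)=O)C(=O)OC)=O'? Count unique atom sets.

[CX3](=O)[OX2H0][#6] is the SMARTS for an ester: a carbonyl carbon bonded to an oxygen that is itself bonded to carbon (no H on that O).
The molecule carries 3 separate instances of a methyl-ester group (-C(=O)OCH3) meeting every constraint; each maps to a distinct set of atoms, giving 3 matches.

3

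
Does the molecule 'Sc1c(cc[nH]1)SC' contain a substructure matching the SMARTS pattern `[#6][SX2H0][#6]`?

Yes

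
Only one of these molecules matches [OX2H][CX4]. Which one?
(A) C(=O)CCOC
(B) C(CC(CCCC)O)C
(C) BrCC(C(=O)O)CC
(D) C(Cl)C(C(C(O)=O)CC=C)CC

[OX2H][CX4] describes a hydroxyl oxygen bound to an sp3 (X4) carbon (an aliphatic alcohol).
(A) has a methoxy ether (-OCH3) but the oxygen has H0 (ether), not H1.
(B) contains a hydroxyl group (-OH), which satisfies every atom and bond constraint.
(C) has a carboxylic acid group (-C(=O)OH) but the -OH is on a CX3 carbonyl carbon, not a CX4 carbon.
(D) has a carboxylic acid group (-C(=O)OH) but the -OH is on a CX3 carbonyl carbon, not a CX4 carbon.
So the answer is (B).

B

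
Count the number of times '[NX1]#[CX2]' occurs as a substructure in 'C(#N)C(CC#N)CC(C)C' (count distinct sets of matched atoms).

2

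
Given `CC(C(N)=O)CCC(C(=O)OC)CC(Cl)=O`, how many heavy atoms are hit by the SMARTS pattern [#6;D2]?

3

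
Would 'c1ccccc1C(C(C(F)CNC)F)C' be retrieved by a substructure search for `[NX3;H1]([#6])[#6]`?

Yes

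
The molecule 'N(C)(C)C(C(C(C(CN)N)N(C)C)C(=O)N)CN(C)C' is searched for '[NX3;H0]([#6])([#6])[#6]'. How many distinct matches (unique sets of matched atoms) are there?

3

[NX3;H0]([#6])([#6])[#6] is the SMARTS for a tertiary amine: a trivalent nitrogen with no H, bonded to three carbons.
The molecule carries 3 separate instances of a dimethylamino group (-N(CH3)2) meeting every constraint; each maps to a distinct set of atoms, giving 3 matches.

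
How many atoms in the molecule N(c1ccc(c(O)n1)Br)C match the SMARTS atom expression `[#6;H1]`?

2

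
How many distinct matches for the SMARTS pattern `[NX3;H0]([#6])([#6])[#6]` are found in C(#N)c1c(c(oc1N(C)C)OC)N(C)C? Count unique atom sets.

2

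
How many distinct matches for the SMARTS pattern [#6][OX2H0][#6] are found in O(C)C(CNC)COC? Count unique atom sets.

[#6][OX2H0][#6] is the SMARTS for an ether: an aliphatic oxygen bridging two carbons with no H on the oxygen.
The molecule carries 2 separate instances of a methoxy ether (-OCH3) meeting every constraint; each maps to a distinct set of atoms, giving 2 matches.

2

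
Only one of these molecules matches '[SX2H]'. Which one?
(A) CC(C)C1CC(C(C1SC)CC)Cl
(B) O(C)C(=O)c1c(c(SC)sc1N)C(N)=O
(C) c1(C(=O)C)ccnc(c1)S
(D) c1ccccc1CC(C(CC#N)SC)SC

[SX2H] describes an aliphatic sulfur with two connections, one being H (a thiol).
(A) has a methylthio ether (-SCH3) but the sulfur has H0 (bonded to two carbons), not H1.
(B) has a methylthio ether (-SCH3) but the sulfur has H0 (bonded to two carbons), not H1.
(C) contains a thiol (-SH), which satisfies every atom and bond constraint.
(D) has a methylthio ether (-SCH3) but the sulfur has H0 (bonded to two carbons), not H1.
So the answer is (C).

C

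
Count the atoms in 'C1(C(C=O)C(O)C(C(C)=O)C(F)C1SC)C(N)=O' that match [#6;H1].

7

The query [#6;H1] means: any carbon bearing exactly one hydrogen.
Check the 18 heavy atoms by environment: 7× C (H1) → match; 1× F (H0) → no; 1× O (H1) → no; 1× S (H0) → no; 2× C (H3) → no; 2× C (H0) → no; 3× O (H0) → no; 1× N (H2) → no.
That gives 7 matching atoms.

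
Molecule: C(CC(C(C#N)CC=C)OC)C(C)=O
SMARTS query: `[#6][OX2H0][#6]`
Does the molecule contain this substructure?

Yes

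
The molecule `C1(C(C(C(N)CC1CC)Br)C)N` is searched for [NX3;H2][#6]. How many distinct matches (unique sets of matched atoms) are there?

2

[NX3;H2][#6] is the SMARTS for a primary amine: a trivalent nitrogen with two H attached to carbon.
The molecule carries 2 separate instances of a primary amino group (-NH2) meeting every constraint; each maps to a distinct set of atoms, giving 2 matches.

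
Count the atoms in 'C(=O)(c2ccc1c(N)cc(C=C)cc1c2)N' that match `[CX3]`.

3

The query [CX3] means: C with X3: aliphatic carbon with exactly 3 total connections.
Check the 16 heavy atoms by environment: 10× c (aromatic, X3) → no; 3× C (X3) → match; 2× N (X3) → no; 1× O (X1) → no.
That gives 3 matching atoms.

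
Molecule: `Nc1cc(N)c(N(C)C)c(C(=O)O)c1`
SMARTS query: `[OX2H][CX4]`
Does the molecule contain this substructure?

No

The pattern [OX2H][CX4] describes a hydroxyl oxygen bound to an sp3 (X4) carbon — an aliphatic alcohol.
The closest candidate here is a carboxylic acid group (-C(=O)OH), but the -OH is on a CX3 carbonyl carbon, not a CX4 carbon. No other fragment satisfies the full query, so there is no match.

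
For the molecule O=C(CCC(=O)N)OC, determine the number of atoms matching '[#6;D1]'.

1

Check the 9 heavy atoms by environment: 2× C (D2) → no; 2× C (D3) → no; 2× O (D1) → no; 1× O (D2) → no; 1× C (D1) → match; 1× N (D1) → no.
That gives 1 matching atom.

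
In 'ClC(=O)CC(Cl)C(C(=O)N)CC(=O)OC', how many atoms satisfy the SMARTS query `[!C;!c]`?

The query [!C;!c] means: neither aliphatic nor aromatic carbon — same as [!#6].
Check the 15 heavy atoms by environment: 8× C → no; 4× O → match; 2× Cl → match; 1× N → match.
Summing the matching environments: 4 + 2 + 1 = 7 matching atoms.

7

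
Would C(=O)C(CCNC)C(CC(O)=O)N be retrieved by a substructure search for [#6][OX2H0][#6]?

No

The pattern [#6][OX2H0][#6] describes an aliphatic oxygen bridging two carbons with no H on the oxygen — an ether.
The closest candidate here is a carboxylic acid group (-C(=O)OH), but the -OH oxygen has H1; the =O is OX1, not OX2. No other fragment satisfies the full query, so there is no match.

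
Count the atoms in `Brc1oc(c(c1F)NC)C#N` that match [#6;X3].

4

The query [#6;X3] means: any carbon (aromatic or not) with three total connections.
Check the 11 heavy atoms by environment: 1× o (aromatic, X2) → no; 4× c (aromatic, X3) → match; 1× C (X2) → no; 1× N (X1) → no; 1× Br (X1) → no; 1× F (X1) → no; 1× N (X3) → no; 1× C (X4) → no.
That gives 4 matching atoms.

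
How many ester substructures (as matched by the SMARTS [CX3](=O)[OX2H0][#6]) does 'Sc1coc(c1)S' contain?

0

[CX3](=O)[OX2H0][#6] is the SMARTS for an ester: a carbonyl carbon bonded to an oxygen that is itself bonded to carbon (no H on that O).
No fragment in the molecule satisfies every constraint, giving 0 matches.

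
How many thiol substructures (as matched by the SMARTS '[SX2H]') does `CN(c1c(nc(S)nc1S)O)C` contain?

[SX2H] is the SMARTS for a thiol: an aliphatic sulfur with two connections, one being H.
The molecule carries 2 separate instances of a thiol (-SH) meeting every constraint; each maps to a distinct set of atoms, giving 2 matches.

2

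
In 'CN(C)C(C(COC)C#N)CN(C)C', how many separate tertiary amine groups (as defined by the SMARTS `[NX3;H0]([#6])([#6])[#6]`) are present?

[NX3;H0]([#6])([#6])[#6] is the SMARTS for a tertiary amine: a trivalent nitrogen with no H, bonded to three carbons.
The molecule carries 2 separate instances of a dimethylamino group (-N(CH3)2) meeting every constraint; each maps to a distinct set of atoms, giving 2 matches.

2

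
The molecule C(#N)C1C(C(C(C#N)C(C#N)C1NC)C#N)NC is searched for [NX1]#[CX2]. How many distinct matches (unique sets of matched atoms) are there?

4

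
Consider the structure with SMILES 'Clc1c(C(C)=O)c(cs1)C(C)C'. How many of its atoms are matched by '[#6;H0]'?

4

The query [#6;H0] means: any carbon with no attached hydrogen.
Check the 12 heavy atoms by environment: 1× s (aromatic, H0) → no; 1× c (aromatic, H1) → no; 3× c (aromatic, H0) → match; 1× C (H1) → no; 3× C (H3) → no; 1× C (H0) → match; 1× O (H0) → no; 1× Cl (H0) → no.
Summing the matching environments: 3 + 1 = 4 matching atoms.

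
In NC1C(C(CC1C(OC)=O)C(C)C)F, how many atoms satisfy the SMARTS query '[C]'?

10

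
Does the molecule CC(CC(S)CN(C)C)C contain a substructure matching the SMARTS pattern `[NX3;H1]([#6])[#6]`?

No

The pattern [NX3;H1]([#6])[#6] describes a trivalent nitrogen with one H, bonded to two carbons — a secondary amine.
The closest candidate here is a dimethylamino group (-N(CH3)2), but the nitrogen has H0, not H1. No other fragment satisfies the full query, so there is no match.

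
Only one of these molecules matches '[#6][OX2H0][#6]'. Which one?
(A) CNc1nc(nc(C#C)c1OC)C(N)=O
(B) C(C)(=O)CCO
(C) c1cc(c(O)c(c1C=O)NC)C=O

[#6][OX2H0][#6] describes an aliphatic oxygen bridging two carbons with no H on the oxygen (an ether).
(A) contains a methoxy ether (-OCH3), which satisfies every atom and bond constraint.
(B) has a hydroxyl group (-OH) but the oxygen has H1, not H0 bridging two carbons.
(C) has a hydroxyl group (-OH) but the oxygen has H1, not H0 bridging two carbons.
So the answer is (A).

A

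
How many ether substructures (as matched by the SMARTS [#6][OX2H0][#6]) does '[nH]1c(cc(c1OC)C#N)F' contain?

1

[#6][OX2H0][#6] is the SMARTS for an ether: an aliphatic oxygen bridging two carbons with no H on the oxygen.
Exactly one fragment in the molecule meets all constraints, giving 1 match.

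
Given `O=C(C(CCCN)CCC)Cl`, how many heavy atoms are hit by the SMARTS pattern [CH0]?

The query [CH0] means: aliphatic carbon with no attached hydrogen.
Check the 11 heavy atoms by environment: 5× C (H2) → no; 1× C (H1) → no; 1× C (H0) → match; 1× O (H0) → no; 1× Cl (H0) → no; 1× C (H3) → no; 1× N (H2) → no.
That gives 1 matching atom.

1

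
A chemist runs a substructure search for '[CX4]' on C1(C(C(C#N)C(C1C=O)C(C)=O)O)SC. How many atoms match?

7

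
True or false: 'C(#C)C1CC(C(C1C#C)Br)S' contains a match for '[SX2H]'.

True

The pattern [SX2H] describes an aliphatic sulfur with two connections, one being H — a thiol.
The molecule carries a thiol (-SH), whose atoms satisfy every constraint of the query, so the pattern matches.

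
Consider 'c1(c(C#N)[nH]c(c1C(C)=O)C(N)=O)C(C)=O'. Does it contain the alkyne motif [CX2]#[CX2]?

No

The pattern [CX2]#[CX2] describes a carbon-carbon triple bond — an alkyne.
The closest candidate here is a nitrile (-C#N), but the triple bond is C#N, not C#C. No other fragment satisfies the full query, so there is no match.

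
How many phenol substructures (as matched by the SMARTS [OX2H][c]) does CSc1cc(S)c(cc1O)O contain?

2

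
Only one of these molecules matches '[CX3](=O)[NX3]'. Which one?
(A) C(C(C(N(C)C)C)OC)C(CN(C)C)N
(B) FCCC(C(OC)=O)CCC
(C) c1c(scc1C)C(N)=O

C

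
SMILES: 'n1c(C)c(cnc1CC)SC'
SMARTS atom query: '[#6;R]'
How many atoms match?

4

The query [#6;R] means: carbon that is part of a ring.
Check the 11 heavy atoms by environment: 2× n (aromatic, in 6-ring) → no; 4× c (aromatic, in 6-ring) → match; 1× S (acyclic) → no; 4× C (acyclic) → no.
That gives 4 matching atoms.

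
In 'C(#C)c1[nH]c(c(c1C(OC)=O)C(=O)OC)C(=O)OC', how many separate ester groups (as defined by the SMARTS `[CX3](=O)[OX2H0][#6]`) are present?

[CX3](=O)[OX2H0][#6] is the SMARTS for an ester: a carbonyl carbon bonded to an oxygen that is itself bonded to carbon (no H on that O).
The molecule carries 3 separate instances of a methyl-ester group (-C(=O)OCH3) meeting every constraint; each maps to a distinct set of atoms, giving 3 matches.

3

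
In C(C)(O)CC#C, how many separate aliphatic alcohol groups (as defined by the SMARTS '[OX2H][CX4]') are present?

1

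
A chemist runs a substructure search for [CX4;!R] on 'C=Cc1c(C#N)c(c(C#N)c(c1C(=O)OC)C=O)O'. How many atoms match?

1

The query [CX4;!R] means: aliphatic carbon with four total connections, not in a ring.
Check the 19 heavy atoms by environment: 6× c (aromatic, X3, in 6-ring) → no; 4× C (X3, acyclic) → no; 2× O (X1, acyclic) → no; 2× O (X2, acyclic) → no; 1× C (X4, acyclic) → match; 2× C (X2, acyclic) → no; 2× N (X1, acyclic) → no.
That gives 1 matching atom.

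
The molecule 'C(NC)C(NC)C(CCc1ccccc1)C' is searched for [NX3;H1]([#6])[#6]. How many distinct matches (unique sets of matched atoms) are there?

2

[NX3;H1]([#6])[#6] is the SMARTS for a secondary amine: a trivalent nitrogen with one H, bonded to two carbons.
The molecule carries 2 separate instances of an N-methylamino group (-NHCH3) meeting every constraint; each maps to a distinct set of atoms, giving 2 matches.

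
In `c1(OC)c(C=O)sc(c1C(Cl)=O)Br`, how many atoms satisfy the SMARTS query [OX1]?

2

Check the 13 heavy atoms by environment: 1× s (aromatic, X2) → no; 4× c (aromatic, X3) → no; 1× Br (X1) → no; 2× C (X3) → no; 2× O (X1) → match; 1× Cl (X1) → no; 1× O (X2) → no; 1× C (X4) → no.
That gives 2 matching atoms.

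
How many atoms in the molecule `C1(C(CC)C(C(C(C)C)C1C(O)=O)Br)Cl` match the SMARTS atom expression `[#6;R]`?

5

Check the 15 heavy atoms by environment: 5× C (in 5-ring) → match; 1× Cl (acyclic) → no; 1× Br (acyclic) → no; 6× C (acyclic) → no; 2× O (acyclic) → no.
That gives 5 matching atoms.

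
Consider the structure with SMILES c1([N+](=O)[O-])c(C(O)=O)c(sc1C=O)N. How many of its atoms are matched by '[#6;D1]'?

0

Check the 14 heavy atoms by environment: 1× s (aromatic, D2) → no; 4× c (aromatic, D3) → no; 1× N (D1) → no; 1× C (D3) → no; 4× O (D1) → no; 1× N (charge +1, D3) → no; 1× O (charge -1, D1) → no; 1× C (D2) → no.
No environment satisfies the query, so 0 matching atoms.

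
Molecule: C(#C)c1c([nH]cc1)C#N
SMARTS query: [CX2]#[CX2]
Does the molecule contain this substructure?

The pattern [CX2]#[CX2] describes a carbon-carbon triple bond — an alkyne.
The molecule carries an ethynyl group (-C#CH), whose atoms satisfy every constraint of the query, so the pattern matches.

Yes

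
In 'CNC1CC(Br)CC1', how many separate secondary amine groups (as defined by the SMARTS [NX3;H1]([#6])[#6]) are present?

[NX3;H1]([#6])[#6] is the SMARTS for a secondary amine: a trivalent nitrogen with one H, bonded to two carbons.
Exactly one fragment in the molecule meets all constraints, giving 1 match.

1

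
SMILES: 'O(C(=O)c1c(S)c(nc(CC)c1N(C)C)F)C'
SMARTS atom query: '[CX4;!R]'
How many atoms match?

Check the 17 heavy atoms by environment: 1× n (aromatic, X2, in 6-ring) → no; 5× c (aromatic, X3, in 6-ring) → no; 1× C (X3, acyclic) → no; 1× O (X1, acyclic) → no; 1× O (X2, acyclic) → no; 5× C (X4, acyclic) → match; 1× N (X3, acyclic) → no; 1× S (X2, acyclic) → no; 1× F (X1, acyclic) → no.
That gives 5 matching atoms.

5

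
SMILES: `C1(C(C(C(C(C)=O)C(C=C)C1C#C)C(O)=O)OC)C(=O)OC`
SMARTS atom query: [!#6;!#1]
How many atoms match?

The query [!#6;!#1] means: not carbon and not hydrogen — any heteroatom.
Check the 22 heavy atoms by environment: 16× C → no; 6× O → match.
That gives 6 matching atoms.

6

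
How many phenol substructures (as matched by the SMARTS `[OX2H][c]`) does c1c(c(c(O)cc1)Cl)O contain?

[OX2H][c] is the SMARTS for a phenol: a hydroxyl oxygen attached to an aromatic carbon.
The molecule carries 2 separate instances of a hydroxyl group (-OH) meeting every constraint; each maps to a distinct set of atoms, giving 2 matches.

2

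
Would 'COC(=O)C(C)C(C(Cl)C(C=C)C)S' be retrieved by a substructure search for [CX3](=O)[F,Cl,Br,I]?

No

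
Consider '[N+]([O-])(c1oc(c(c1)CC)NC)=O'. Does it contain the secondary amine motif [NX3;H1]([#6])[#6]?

The pattern [NX3;H1]([#6])[#6] describes a trivalent nitrogen with one H, bonded to two carbons — a secondary amine.
The molecule carries an N-methylamino group (-NHCH3), whose atoms satisfy every constraint of the query, so the pattern matches.

Yes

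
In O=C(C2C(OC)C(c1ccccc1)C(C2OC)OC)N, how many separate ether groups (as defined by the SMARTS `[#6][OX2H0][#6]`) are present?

3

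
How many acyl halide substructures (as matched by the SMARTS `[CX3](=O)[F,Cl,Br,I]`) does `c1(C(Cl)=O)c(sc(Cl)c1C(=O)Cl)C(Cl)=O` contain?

3

[CX3](=O)[F,Cl,Br,I] is the SMARTS for an acyl halide: a carbonyl carbon bonded to a halogen.
The molecule carries 3 separate instances of an acyl chloride (-C(=O)Cl) meeting every constraint; each maps to a distinct set of atoms, giving 3 matches.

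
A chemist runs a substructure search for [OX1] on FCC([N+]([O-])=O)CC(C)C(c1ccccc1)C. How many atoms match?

2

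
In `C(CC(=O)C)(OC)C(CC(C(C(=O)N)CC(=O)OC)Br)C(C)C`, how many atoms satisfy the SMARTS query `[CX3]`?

3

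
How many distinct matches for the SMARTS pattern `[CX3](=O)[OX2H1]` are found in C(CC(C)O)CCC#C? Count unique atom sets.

[CX3](=O)[OX2H1] is the SMARTS for a carboxylic acid: an sp2 carbon double-bonded to O and single-bonded to an -OH oxygen.
No fragment in the molecule satisfies every constraint, giving 0 matches.

0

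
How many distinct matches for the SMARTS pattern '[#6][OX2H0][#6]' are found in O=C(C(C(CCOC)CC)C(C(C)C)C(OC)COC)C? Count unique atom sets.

3

[#6][OX2H0][#6] is the SMARTS for an ether: an aliphatic oxygen bridging two carbons with no H on the oxygen.
The molecule carries 3 separate instances of a methoxy ether (-OCH3) meeting every constraint; each maps to a distinct set of atoms, giving 3 matches.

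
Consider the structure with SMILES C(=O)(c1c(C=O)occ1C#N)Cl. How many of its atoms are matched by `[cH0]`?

Check the 12 heavy atoms by environment: 1× o (aromatic, H0) → no; 1× c (aromatic, H1) → no; 3× c (aromatic, H0) → match; 2× C (H0) → no; 2× O (H0) → no; 1× Cl (H0) → no; 1× N (H0) → no; 1× C (H1) → no.
That gives 3 matching atoms.

3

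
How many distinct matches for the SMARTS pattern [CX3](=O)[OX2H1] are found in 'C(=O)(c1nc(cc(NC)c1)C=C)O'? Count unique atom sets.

1

[CX3](=O)[OX2H1] is the SMARTS for a carboxylic acid: an sp2 carbon double-bonded to O and single-bonded to an -OH oxygen.
Exactly one fragment in the molecule meets all constraints, giving 1 match.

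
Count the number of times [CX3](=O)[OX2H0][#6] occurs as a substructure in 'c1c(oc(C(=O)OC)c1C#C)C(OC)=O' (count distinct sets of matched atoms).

2

[CX3](=O)[OX2H0][#6] is the SMARTS for an ester: a carbonyl carbon bonded to an oxygen that is itself bonded to carbon (no H on that O).
The molecule carries 2 separate instances of a methyl-ester group (-C(=O)OCH3) meeting every constraint; each maps to a distinct set of atoms, giving 2 matches.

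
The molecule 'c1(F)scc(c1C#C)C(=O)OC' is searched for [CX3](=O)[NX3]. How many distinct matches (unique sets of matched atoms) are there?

0

[CX3](=O)[NX3] is the SMARTS for an amide: a carbonyl carbon bonded to a trivalent nitrogen.
The molecule has a methyl-ester group (-C(=O)OCH3), but the carbonyl is bonded to O, not to an NX3 nitrogen; nothing else fits, so there are 0 matches.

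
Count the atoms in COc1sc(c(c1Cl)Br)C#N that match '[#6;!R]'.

The query [#6;!R] means: carbon not in any ring.
Check the 11 heavy atoms by environment: 1× s (aromatic, in 5-ring) → no; 4× c (aromatic, in 5-ring) → no; 2× C (acyclic) → match; 1× N (acyclic) → no; 1× O (acyclic) → no; 1× Br (acyclic) → no; 1× Cl (acyclic) → no.
That gives 2 matching atoms.

2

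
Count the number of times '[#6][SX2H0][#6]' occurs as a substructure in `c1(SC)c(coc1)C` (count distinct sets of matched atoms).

1

[#6][SX2H0][#6] is the SMARTS for a thioether: an aliphatic sulfur bridging two carbons with no H on the sulfur.
Exactly one fragment in the molecule meets all constraints, giving 1 match.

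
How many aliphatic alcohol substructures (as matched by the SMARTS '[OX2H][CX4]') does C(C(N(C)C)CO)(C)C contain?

1

[OX2H][CX4] is the SMARTS for an aliphatic alcohol: a hydroxyl oxygen bound to an sp3 (X4) carbon.
Exactly one fragment in the molecule meets all constraints, giving 1 match.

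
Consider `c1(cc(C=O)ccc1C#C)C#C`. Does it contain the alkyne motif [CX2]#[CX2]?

Yes

The pattern [CX2]#[CX2] describes a carbon-carbon triple bond — an alkyne.
The molecule carries an ethynyl group (-C#CH), whose atoms satisfy every constraint of the query, so the pattern matches.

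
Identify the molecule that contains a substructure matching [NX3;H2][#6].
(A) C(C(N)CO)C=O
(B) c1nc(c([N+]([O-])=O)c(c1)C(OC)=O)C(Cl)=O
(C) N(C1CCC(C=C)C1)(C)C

[NX3;H2][#6] describes a trivalent nitrogen with two H attached to carbon (a primary amine).
(A) contains a primary amino group (-NH2), which satisfies every atom and bond constraint.
(B) has a nitro group (-[N+](=O)[O-]) but the nitrogen is [N+] with no H, not NX3H2.
(C) has a dimethylamino group (-N(CH3)2) but the nitrogen has H0, not H2.
So the answer is (A).

A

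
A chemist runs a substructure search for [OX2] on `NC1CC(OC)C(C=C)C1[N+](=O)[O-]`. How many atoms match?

1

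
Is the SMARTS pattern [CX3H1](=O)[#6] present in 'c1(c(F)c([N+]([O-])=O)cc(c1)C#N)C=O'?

The pattern [CX3H1](=O)[#6] describes an sp2 carbon with one H, double-bonded to O and single-bonded to carbon — an aldehyde.
The molecule carries an aldehyde (-CHO), whose atoms satisfy every constraint of the query, so the pattern matches.

Yes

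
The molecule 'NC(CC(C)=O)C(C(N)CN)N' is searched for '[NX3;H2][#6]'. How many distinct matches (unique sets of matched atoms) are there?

[NX3;H2][#6] is the SMARTS for a primary amine: a trivalent nitrogen with two H attached to carbon.
The molecule carries 4 separate instances of a primary amino group (-NH2) meeting every constraint; each maps to a distinct set of atoms, giving 4 matches.

4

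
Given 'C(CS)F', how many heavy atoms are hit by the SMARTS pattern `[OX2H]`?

0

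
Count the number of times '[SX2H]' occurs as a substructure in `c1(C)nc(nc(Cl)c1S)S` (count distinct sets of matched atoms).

2

[SX2H] is the SMARTS for a thiol: an aliphatic sulfur with two connections, one being H.
The molecule carries 2 separate instances of a thiol (-SH) meeting every constraint; each maps to a distinct set of atoms, giving 2 matches.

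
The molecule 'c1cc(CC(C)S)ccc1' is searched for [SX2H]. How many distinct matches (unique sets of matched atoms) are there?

1

[SX2H] is the SMARTS for a thiol: an aliphatic sulfur with two connections, one being H.
Exactly one fragment in the molecule meets all constraints, giving 1 match.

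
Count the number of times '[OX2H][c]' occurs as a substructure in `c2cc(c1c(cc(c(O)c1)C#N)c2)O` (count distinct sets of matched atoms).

2

[OX2H][c] is the SMARTS for a phenol: a hydroxyl oxygen attached to an aromatic carbon.
The molecule carries 2 separate instances of a hydroxyl group (-OH) meeting every constraint; each maps to a distinct set of atoms, giving 2 matches.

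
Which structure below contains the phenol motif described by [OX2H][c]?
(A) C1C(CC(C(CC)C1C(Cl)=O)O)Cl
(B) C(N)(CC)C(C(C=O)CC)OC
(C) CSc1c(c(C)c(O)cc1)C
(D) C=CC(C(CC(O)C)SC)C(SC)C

[OX2H][c] describes a hydroxyl oxygen attached to an aromatic carbon (a phenol).
(A) has a hydroxyl group (-OH) but the -OH is on an aliphatic carbon, not an aromatic c.
(B) has a methoxy ether (-OCH3) but the oxygen has H0, not H1.
(C) contains a hydroxyl group (-OH), which satisfies every atom and bond constraint.
(D) has a hydroxyl group (-OH) but the -OH is on an aliphatic carbon, not an aromatic c.
So the answer is (C).

C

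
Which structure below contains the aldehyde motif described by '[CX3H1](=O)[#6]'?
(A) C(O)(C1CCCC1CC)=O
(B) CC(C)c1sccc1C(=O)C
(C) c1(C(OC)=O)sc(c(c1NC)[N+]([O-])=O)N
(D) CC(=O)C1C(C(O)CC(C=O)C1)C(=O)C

[CX3H1](=O)[#6] describes an sp2 carbon with one H, double-bonded to O and single-bonded to carbon (an aldehyde).
(A) has a carboxylic acid group (-C(=O)OH) but the carbonyl carbon has H0 and is bonded to O, not H1.
(B) has an acetyl/ketone group (-C(=O)CH3) but the carbonyl carbon has H0 (two carbon neighbours), not H1.
(C) has a methyl-ester group (-C(=O)OCH3) but the carbonyl carbon has H0, not H1.
(D) contains an aldehyde (-CHO), which satisfies every atom and bond constraint.
So the answer is (D).

D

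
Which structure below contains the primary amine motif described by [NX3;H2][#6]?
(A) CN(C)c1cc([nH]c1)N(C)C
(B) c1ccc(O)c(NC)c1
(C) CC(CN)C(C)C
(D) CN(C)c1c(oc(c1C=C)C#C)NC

C

[NX3;H2][#6] describes a trivalent nitrogen with two H attached to carbon (a primary amine).
(A) has a dimethylamino group (-N(CH3)2) but the nitrogen has H0, not H2.
(B) has an N-methylamino group (-NHCH3) but the nitrogen bears two carbons and only one H (H1), not H2.
(C) contains a primary amino group (-NH2), which satisfies every atom and bond constraint.
(D) has a dimethylamino group (-N(CH3)2) but the nitrogen has H0, not H2.
So the answer is (C).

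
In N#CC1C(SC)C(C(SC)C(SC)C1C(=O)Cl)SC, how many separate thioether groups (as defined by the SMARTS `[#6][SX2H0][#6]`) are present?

[#6][SX2H0][#6] is the SMARTS for a thioether: an aliphatic sulfur bridging two carbons with no H on the sulfur.
The molecule carries 4 separate instances of a methylthio ether (-SCH3) meeting every constraint; each maps to a distinct set of atoms, giving 4 matches.

4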